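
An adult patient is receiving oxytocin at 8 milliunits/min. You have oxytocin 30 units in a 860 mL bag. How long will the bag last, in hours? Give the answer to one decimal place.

62.5 hours

8 milliunits/min × 60 min/hr = 480 milliunits/hr
Concentration = 30 units ÷ 860 mL = 0.03488372 units/mL = 34.88372 milliunits/mL
Rate = 480 milliunits/hr ÷ 34.88372 milliunits/mL = 13.76 mL/hr
Duration = 860 mL ÷ 13.76 mL/hr = 62.5 hr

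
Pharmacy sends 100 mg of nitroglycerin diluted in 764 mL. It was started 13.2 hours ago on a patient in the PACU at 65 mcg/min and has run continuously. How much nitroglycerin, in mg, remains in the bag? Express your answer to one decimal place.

48.5 mg

65 mcg/min × 60 min/hr = 3900 mcg/hr
Concentration = 100 mg ÷ 764 mL = 0.1308901 mg/mL = 130.8901 mcg/mL
Rate = 3900 mcg/hr ÷ 130.8901 mcg/mL = 29.796 mL/hr
Volume infused = 29.796 mL/hr × 13.2 hr = 393.3072 mL
Volume remaining = 764 − 393.3072 = 370.6928 mL
Drug remaining = 370.6928 mL × 130.8901 mcg/mL = 48520 mcg = 48.52 mg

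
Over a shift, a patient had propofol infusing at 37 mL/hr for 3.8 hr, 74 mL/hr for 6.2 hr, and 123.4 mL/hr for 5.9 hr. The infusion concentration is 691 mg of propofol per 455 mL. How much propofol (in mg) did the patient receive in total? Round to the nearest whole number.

Concentration = 691 mg ÷ 455 mL = 1.518681 mg/mL
Stage 1: 37 mL/hr × 3.8 hr = 140.6 mL → 140.6 mL × 1.518681 mg/mL = 213.5266 mg
Stage 2: 74 mL/hr × 6.2 hr = 458.8 mL → 458.8 mL × 1.518681 mg/mL = 696.771 mg
Stage 3: 123.4 mL/hr × 5.9 hr = 728.06 mL → 728.06 mL × 1.518681 mg/mL = 1105.691 mg
Total = 213.5266 + 696.771 + 1105.691 = 2015.989 mg

2016 mg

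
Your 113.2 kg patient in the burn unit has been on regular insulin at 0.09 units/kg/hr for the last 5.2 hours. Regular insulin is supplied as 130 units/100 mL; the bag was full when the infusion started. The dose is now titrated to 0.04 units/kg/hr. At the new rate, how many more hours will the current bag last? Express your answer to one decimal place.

Initial rate:
Dose = 0.09 units/kg/hr × 113.2 kg = 10.188 units/hr
Concentration = 130 units ÷ 100 mL = 1.3 units/mL
Rate = 10.188 units/hr ÷ 1.3 units/mL = 7.836923 mL/hr
Volume infused so far = 7.836923 mL/hr × 5.2 hr = 40.752 mL
Volume remaining = 100 − 40.752 = 59.248 mL
New rate:
Dose = 0.04 units/kg/hr × 113.2 kg = 4.528 units/hr
Rate = 4.528 units/hr ÷ 1.3 units/mL = 3.483077 mL/hr
Time remaining = 59.248 mL ÷ 3.483077 mL/hr = 17.01025 hr

17.0 hours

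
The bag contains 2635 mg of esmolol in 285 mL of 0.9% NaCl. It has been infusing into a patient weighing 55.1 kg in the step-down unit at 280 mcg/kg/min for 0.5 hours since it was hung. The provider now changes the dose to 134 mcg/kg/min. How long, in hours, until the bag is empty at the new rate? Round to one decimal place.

Initial rate:
Dose = 280 mcg/kg/min × 55.1 kg = 15428 mcg/min
15428 mcg/min × 60 min/hr = 925680 mcg/hr
Concentration = 2635 mg ÷ 285 mL = 9.245614 mg/mL = 9245.614 mcg/mL
Rate = 925680 mcg/hr ÷ 9245.614 mcg/mL = 100.121 mL/hr
Volume infused so far = 100.121 mL/hr × 0.5 hr = 50.06049 mL
Volume remaining = 285 − 50.06049 = 234.9395 mL
New rate:
Dose = 134 mcg/kg/min × 55.1 kg = 7383.4 mcg/min
7383.4 mcg/min × 60 min/hr = 443004 mcg/hr
Rate = 443004 mcg/hr ÷ 9245.614 mcg/mL = 47.91504 mL/hr
Time remaining = 234.9395 mL ÷ 47.91504 mL/hr = 4.903251 hr

4.9 hours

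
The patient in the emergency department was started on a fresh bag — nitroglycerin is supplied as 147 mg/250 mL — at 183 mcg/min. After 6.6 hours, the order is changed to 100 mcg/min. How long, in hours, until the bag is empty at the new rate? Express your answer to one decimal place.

Initial rate:
183 mcg/min × 60 min/hr = 10980 mcg/hr
Concentration = 147 mg ÷ 250 mL = 0.588 mg/mL = 588 mcg/mL
Rate = 10980 mcg/hr ÷ 588 mcg/mL = 18.67347 mL/hr
Volume infused so far = 18.67347 mL/hr × 6.6 hr = 123.2449 mL
Volume remaining = 250 − 123.2449 = 126.7551 mL
New rate:
100 mcg/min × 60 min/hr = 6000 mcg/hr
Rate = 6000 mcg/hr ÷ 588 mcg/mL = 10.20408 mL/hr
Time remaining = 126.7551 mL ÷ 10.20408 mL/hr = 12.422 hr

12.4 hours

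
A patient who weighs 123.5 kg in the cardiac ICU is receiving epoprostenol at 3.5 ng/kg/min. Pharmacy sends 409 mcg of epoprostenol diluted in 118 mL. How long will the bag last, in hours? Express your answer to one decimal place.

Dose = 3.5 ng/kg/min × 123.5 kg = 432.25 ng/min
432.25 ng/min × 60 min/hr = 25935 ng/hr
Concentration = 409 mcg ÷ 118 mL = 3.466102 mcg/mL = 3466.102 ng/mL
Rate = 25935 ng/hr ÷ 3466.102 ng/mL = 7.482469 mL/hr
Duration = 118 mL ÷ 7.482469 mL/hr = 15.77019 hr

15.8 hours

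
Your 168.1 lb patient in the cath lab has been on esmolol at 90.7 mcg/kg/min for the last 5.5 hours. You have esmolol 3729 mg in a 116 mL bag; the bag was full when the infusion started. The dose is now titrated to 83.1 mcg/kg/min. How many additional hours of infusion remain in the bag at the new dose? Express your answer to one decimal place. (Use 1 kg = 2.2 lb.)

3.8 hours

Initial rate:
Weight = 168.1 lb ÷ 2.2 lb/kg = 76.40909 kg
Dose = 90.7 mcg/kg/min × 76.40909 kg = 6930.305 mcg/min
6930.305 mcg/min × 60 min/hr = 415818.3 mcg/hr
Concentration = 3729 mg ÷ 116 mL = 32.14655 mg/mL = 32146.55 mcg/mL
Rate = 415818.3 mcg/hr ÷ 32146.55 mcg/mL = 12.93508 mL/hr
Volume infused so far = 12.93508 mL/hr × 5.5 hr = 71.14295 mL
Volume remaining = 116 − 71.14295 = 44.85705 mL
New rate:
Dose = 83.1 mcg/kg/min × 76.40909 kg = 6349.595 mcg/min
6349.595 mcg/min × 60 min/hr = 380975.7 mcg/hr
Rate = 380975.7 mcg/hr ÷ 32146.55 mcg/mL = 11.85122 mL/hr
Time remaining = 44.85705 mL ÷ 11.85122 mL/hr = 3.785017 hr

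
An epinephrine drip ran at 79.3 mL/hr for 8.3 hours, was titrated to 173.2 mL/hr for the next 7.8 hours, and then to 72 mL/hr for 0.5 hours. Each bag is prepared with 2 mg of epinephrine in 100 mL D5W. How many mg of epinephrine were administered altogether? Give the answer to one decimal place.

40.9 mg

Concentration = 2 mg ÷ 100 mL = 0.02 mg/mL
Stage 1: 79.3 mL/hr × 8.3 hr = 658.19 mL → 658.19 mL × 0.02 mg/mL = 13.1638 mg
Stage 2: 173.2 mL/hr × 7.8 hr = 1350.96 mL → 1350.96 mL × 0.02 mg/mL = 27.0192 mg
Stage 3: 72 mL/hr × 0.5 hr = 36 mL → 36 mL × 0.02 mg/mL = 0.72 mg
Total = 13.1638 + 27.0192 + 0.72 = 40.903 mg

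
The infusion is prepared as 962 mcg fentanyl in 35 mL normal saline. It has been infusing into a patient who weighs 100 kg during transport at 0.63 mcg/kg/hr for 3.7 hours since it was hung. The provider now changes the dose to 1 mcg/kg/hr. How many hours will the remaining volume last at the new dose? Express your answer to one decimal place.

Initial rate:
Dose = 0.63 mcg/kg/hr × 100 kg = 63 mcg/hr
Concentration = 962 mcg ÷ 35 mL = 27.48571 mcg/mL
Rate = 63 mcg/hr ÷ 27.48571 mcg/mL = 2.2921 mL/hr
Volume infused so far = 2.2921 mL/hr × 3.7 hr = 8.480769 mL
Volume remaining = 35 − 8.480769 = 26.51923 mL
New rate:
Dose = 1 mcg/kg/hr × 100 kg = 100 mcg/hr
Rate = 100 mcg/hr ÷ 27.48571 mcg/mL = 3.638254 mL/hr
Time remaining = 26.51923 mL ÷ 3.638254 mL/hr = 7.289 hr

7.3 hours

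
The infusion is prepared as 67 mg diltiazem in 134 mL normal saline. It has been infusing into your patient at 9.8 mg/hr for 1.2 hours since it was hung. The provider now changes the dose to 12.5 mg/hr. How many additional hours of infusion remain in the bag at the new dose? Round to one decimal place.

4.4 hours

Initial rate:
Concentration = 67 mg ÷ 134 mL = 0.5 mg/mL
Rate = 9.8 mg/hr ÷ 0.5 mg/mL = 19.6 mL/hr
Volume infused so far = 19.6 mL/hr × 1.2 hr = 23.52 mL
Volume remaining = 134 − 23.52 = 110.48 mL
New rate:
Rate = 12.5 mg/hr ÷ 0.5 mg/mL = 25 mL/hr
Time remaining = 110.48 mL ÷ 25 mL/hr = 4.4192 hr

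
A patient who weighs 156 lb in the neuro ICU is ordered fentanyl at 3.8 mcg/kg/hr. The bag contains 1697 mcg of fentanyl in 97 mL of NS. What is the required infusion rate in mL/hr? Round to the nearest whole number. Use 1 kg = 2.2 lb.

Weight = 156 lb ÷ 2.2 lb/kg = 70.90909 kg
Dose = 3.8 mcg/kg/hr × 70.90909 kg = 269.4545 mcg/hr
Concentration = 1697 mcg ÷ 97 mL = 17.49485 mcg/mL
Rate = 269.4545 mcg/hr ÷ 17.49485 mcg/mL = 15.40194 mL/hr

15 mL/hr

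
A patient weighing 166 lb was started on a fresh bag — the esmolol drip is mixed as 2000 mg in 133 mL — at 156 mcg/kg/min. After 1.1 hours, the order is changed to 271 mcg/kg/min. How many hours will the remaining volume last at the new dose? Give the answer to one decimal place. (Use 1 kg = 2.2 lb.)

1.0 hours

Initial rate:
Weight = 166 lb ÷ 2.2 lb/kg = 75.45455 kg
Dose = 156 mcg/kg/min × 75.45455 kg = 11770.91 mcg/min
11770.91 mcg/min × 60 min/hr = 706254.5 mcg/hr
Concentration = 2000 mg ÷ 133 mL = 15.03759 mg/mL = 15037.59 mcg/mL
Rate = 706254.5 mcg/hr ÷ 15037.59 mcg/mL = 46.96593 mL/hr
Volume infused so far = 46.96593 mL/hr × 1.1 hr = 51.66252 mL
Volume remaining = 133 − 51.66252 = 81.33748 mL
New rate:
Dose = 271 mcg/kg/min × 75.45455 kg = 20448.18 mcg/min
20448.18 mcg/min × 60 min/hr = 1226891 mcg/hr
Rate = 1226891 mcg/hr ÷ 15037.59 mcg/mL = 81.58825 mL/hr
Time remaining = 81.33748 mL ÷ 81.58825 mL/hr = 0.9969265 hr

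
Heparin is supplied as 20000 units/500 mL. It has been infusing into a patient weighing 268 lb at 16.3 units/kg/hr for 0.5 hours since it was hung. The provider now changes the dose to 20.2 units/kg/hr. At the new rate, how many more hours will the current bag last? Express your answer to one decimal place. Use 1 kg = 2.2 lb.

7.7 hours

Initial rate:
Weight = 268 lb ÷ 2.2 lb/kg = 121.8182 kg
Dose = 16.3 units/kg/hr × 121.8182 kg = 1985.636 units/hr
Concentration = 20000 units ÷ 500 mL = 40 units/mL
Rate = 1985.636 units/hr ÷ 40 units/mL = 49.64091 mL/hr
Volume infused so far = 49.64091 mL/hr × 0.5 hr = 24.82045 mL
Volume remaining = 500 − 24.82045 = 475.1795 mL
New rate:
Dose = 20.2 units/kg/hr × 121.8182 kg = 2460.727 units/hr
Rate = 2460.727 units/hr ÷ 40 units/mL = 61.51818 mL/hr
Time remaining = 475.1795 mL ÷ 61.51818 mL/hr = 7.724213 hr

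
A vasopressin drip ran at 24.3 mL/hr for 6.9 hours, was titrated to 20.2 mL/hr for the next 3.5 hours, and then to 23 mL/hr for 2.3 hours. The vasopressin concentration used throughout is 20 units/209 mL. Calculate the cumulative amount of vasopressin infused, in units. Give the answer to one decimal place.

27.9 units

Concentration = 20 units ÷ 209 mL = 0.09569378 units/mL
Stage 1: 24.3 mL/hr × 6.9 hr = 167.67 mL → 167.67 mL × 0.09569378 units/mL = 16.04498 units
Stage 2: 20.2 mL/hr × 3.5 hr = 70.7 mL → 70.7 mL × 0.09569378 units/mL = 6.76555 units
Stage 3: 23 mL/hr × 2.3 hr = 52.9 mL → 52.9 mL × 0.09569378 units/mL = 5.062201 units
Total = 16.04498 + 6.76555 + 5.062201 = 27.87273 units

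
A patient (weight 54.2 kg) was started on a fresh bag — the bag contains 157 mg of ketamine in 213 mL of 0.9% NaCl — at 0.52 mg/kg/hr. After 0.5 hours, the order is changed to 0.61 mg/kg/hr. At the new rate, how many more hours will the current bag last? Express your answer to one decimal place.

4.3 hours

Initial rate:
Dose = 0.52 mg/kg/hr × 54.2 kg = 28.184 mg/hr
Concentration = 157 mg ÷ 213 mL = 0.7370892 mg/mL
Rate = 28.184 mg/hr ÷ 0.7370892 mg/mL = 38.23689 mL/hr
Volume infused so far = 38.23689 mL/hr × 0.5 hr = 19.11845 mL
Volume remaining = 213 − 19.11845 = 193.8816 mL
New rate:
Dose = 0.61 mg/kg/hr × 54.2 kg = 33.062 mg/hr
Rate = 33.062 mg/hr ÷ 0.7370892 mg/mL = 44.85482 mL/hr
Time remaining = 193.8816 mL ÷ 44.85482 mL/hr = 4.322425 hr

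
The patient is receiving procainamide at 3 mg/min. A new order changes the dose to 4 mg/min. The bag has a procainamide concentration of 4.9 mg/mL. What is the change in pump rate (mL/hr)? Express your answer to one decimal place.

12.2 mL/hr

At the current dose:
3 mg/min × 60 min/hr = 180 mg/hr
Rate = 180 mg/hr ÷ 4.9 mg/mL = 36.73469 mL/hr
At the new dose:
4 mg/min × 60 min/hr = 240 mg/hr
Rate = 240 mg/hr ÷ 4.9 mg/mL = 48.97959 mL/hr
Change = 48.97959 − 36.73469 = 12.2449 mL/hr → 12.2449 mL/hr increase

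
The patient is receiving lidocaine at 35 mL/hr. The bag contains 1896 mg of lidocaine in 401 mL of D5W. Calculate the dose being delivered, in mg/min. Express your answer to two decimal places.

2.76 mg/min

Concentration = 1896 mg ÷ 401 mL = 4.72818 mg/mL
Drug rate = 35 mL/hr × 4.72818 mg/mL = 165.4863 mg/hr
165.4863 mg/hr ÷ 60 min/hr = 2.758105 mg/min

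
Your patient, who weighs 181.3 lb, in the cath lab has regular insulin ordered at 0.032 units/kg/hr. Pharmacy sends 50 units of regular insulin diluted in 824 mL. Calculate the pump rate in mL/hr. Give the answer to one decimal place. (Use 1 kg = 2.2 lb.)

Weight = 181.3 lb ÷ 2.2 lb/kg = 82.40909 kg
Dose = 0.032 units/kg/hr × 82.40909 kg = 2.637091 units/hr
Concentration = 50 units ÷ 824 mL = 0.06067961 units/mL
Rate = 2.637091 units/hr ÷ 0.06067961 units/mL = 43.45926 mL/hr

43.5 mL/hr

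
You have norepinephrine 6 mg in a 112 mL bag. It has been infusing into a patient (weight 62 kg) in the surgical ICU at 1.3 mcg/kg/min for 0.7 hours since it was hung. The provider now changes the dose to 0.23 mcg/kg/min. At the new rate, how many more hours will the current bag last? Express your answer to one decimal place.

Initial rate:
Dose = 1.3 mcg/kg/min × 62 kg = 80.6 mcg/min
80.6 mcg/min × 60 min/hr = 4836 mcg/hr
Concentration = 6 mg ÷ 112 mL = 0.05357143 mg/mL = 53.57143 mcg/mL
Rate = 4836 mcg/hr ÷ 53.57143 mcg/mL = 90.272 mL/hr
Volume infused so far = 90.272 mL/hr × 0.7 hr = 63.1904 mL
Volume remaining = 112 − 63.1904 = 48.8096 mL
New rate:
Dose = 0.23 mcg/kg/min × 62 kg = 14.26 mcg/min
14.26 mcg/min × 60 min/hr = 855.6 mcg/hr
Rate = 855.6 mcg/hr ÷ 53.57143 mcg/mL = 15.9712 mL/hr
Time remaining = 48.8096 mL ÷ 15.9712 mL/hr = 3.056101 hr

3.1 hours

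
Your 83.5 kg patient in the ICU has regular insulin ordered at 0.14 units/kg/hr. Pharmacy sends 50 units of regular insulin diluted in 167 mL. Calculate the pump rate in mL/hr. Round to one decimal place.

Dose = 0.14 units/kg/hr × 83.5 kg = 11.69 units/hr
Concentration = 50 units ÷ 167 mL = 0.2994012 units/mL
Rate = 11.69 units/hr ÷ 0.2994012 units/mL = 39.0446 mL/hr

39.0 mL/hr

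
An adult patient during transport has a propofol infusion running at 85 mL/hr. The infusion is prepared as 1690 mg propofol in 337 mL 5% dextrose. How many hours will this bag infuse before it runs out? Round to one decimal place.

4.0 hours

Duration = 337 mL ÷ 85 mL/hr = 3.964706 hr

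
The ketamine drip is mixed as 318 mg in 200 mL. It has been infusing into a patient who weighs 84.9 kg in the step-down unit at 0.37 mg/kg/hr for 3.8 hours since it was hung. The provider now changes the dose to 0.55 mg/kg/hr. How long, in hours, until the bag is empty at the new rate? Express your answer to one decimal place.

Initial rate:
Dose = 0.37 mg/kg/hr × 84.9 kg = 31.413 mg/hr
Concentration = 318 mg ÷ 200 mL = 1.59 mg/mL
Rate = 31.413 mg/hr ÷ 1.59 mg/mL = 19.7566 mL/hr
Volume infused so far = 19.7566 mL/hr × 3.8 hr = 75.07509 mL
Volume remaining = 200 − 75.07509 = 124.9249 mL
New rate:
Dose = 0.55 mg/kg/hr × 84.9 kg = 46.695 mg/hr
Rate = 46.695 mg/hr ÷ 1.59 mg/mL = 29.36792 mL/hr
Time remaining = 124.9249 mL ÷ 29.36792 mL/hr = 4.253787 hr

4.3 hours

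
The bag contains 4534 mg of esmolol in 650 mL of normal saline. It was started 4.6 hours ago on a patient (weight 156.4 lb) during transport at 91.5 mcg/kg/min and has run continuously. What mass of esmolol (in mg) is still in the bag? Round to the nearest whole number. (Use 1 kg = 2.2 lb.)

Weight = 156.4 lb ÷ 2.2 lb/kg = 71.09091 kg
Dose = 91.5 mcg/kg/min × 71.09091 kg = 6504.818 mcg/min
6504.818 mcg/min × 60 min/hr = 390289.1 mcg/hr
Concentration = 4534 mg ÷ 650 mL = 6.975385 mg/mL = 6975.385 mcg/mL
Rate = 390289.1 mcg/hr ÷ 6975.385 mcg/mL = 55.95234 mL/hr
Volume infused = 55.95234 mL/hr × 4.6 hr = 257.3808 mL
Volume remaining = 650 − 257.3808 = 392.6192 mL
Drug remaining = 392.6192 mL × 6975.385 mcg/mL = 2738670 mcg = 2738.67 mg

2739 mg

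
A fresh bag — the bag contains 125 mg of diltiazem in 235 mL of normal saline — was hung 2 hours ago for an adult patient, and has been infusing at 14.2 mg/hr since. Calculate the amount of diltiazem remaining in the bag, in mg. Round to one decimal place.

Concentration = 125 mg ÷ 235 mL = 0.5319149 mg/mL
Rate = 14.2 mg/hr ÷ 0.5319149 mg/mL = 26.696 mL/hr
Volume infused = 26.696 mL/hr × 2 hr = 53.392 mL
Volume remaining = 235 − 53.392 = 181.608 mL
Drug remaining = 181.608 mL × 0.5319149 mg/mL = 96.6 mg

96.6 mg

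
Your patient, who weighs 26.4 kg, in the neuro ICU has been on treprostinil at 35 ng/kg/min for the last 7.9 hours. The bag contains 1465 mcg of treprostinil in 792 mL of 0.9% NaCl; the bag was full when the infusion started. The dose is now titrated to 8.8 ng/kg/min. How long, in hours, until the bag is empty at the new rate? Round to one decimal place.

Initial rate:
Dose = 35 ng/kg/min × 26.4 kg = 924 ng/min
924 ng/min × 60 min/hr = 55440 ng/hr
Concentration = 1465 mcg ÷ 792 mL = 1.849747 mcg/mL = 1849.747 ng/mL
Rate = 55440 ng/hr ÷ 1849.747 ng/mL = 29.97166 mL/hr
Volume infused so far = 29.97166 mL/hr × 7.9 hr = 236.7761 mL
Volume remaining = 792 − 236.7761 = 555.2239 mL
New rate:
Dose = 8.8 ng/kg/min × 26.4 kg = 232.32 ng/min
232.32 ng/min × 60 min/hr = 13939.2 ng/hr
Rate = 13939.2 ng/hr ÷ 1849.747 ng/mL = 7.535731 mL/hr
Time remaining = 555.2239 mL ÷ 7.535731 mL/hr = 73.67883 hr

73.7 hours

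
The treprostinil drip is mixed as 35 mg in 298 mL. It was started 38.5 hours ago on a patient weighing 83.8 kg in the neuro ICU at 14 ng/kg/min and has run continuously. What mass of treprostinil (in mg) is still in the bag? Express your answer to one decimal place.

Dose = 14 ng/kg/min × 83.8 kg = 1173.2 ng/min
1173.2 ng/min × 60 min/hr = 70392 ng/hr
Concentration = 35 mg ÷ 298 mL = 0.1174497 mg/mL = 117449.7 ng/mL
Rate = 70392 ng/hr ÷ 117449.7 ng/mL = 0.5993376 mL/hr
Volume infused = 0.5993376 mL/hr × 38.5 hr = 23.0745 mL
Volume remaining = 298 − 23.0745 = 274.9255 mL
Drug remaining = 274.9255 mL × 117449.7 ng/mL = 32289908 ng = 32.28991 mg

32.3 mg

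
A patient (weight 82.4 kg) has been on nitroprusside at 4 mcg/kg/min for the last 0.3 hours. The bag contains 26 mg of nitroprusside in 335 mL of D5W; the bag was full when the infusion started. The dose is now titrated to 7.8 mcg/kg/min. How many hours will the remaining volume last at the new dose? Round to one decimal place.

Initial rate:
Dose = 4 mcg/kg/min × 82.4 kg = 329.6 mcg/min
329.6 mcg/min × 60 min/hr = 19776 mcg/hr
Concentration = 26 mg ÷ 335 mL = 0.07761194 mg/mL = 77.61194 mcg/mL
Rate = 19776 mcg/hr ÷ 77.61194 mcg/mL = 254.8062 mL/hr
Volume infused so far = 254.8062 mL/hr × 0.3 hr = 76.44185 mL
Volume remaining = 335 − 76.44185 = 258.5582 mL
New rate:
Dose = 7.8 mcg/kg/min × 82.4 kg = 642.72 mcg/min
642.72 mcg/min × 60 min/hr = 38563.2 mcg/hr
Rate = 38563.2 mcg/hr ÷ 77.61194 mcg/mL = 496.872 mL/hr
Time remaining = 258.5582 mL ÷ 496.872 mL/hr = 0.5203718 hr

0.5 hours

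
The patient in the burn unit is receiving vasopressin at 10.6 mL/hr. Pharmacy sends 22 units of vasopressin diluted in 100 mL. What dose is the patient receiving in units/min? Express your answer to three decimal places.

0.039 units/min

Concentration = 22 units ÷ 100 mL = 0.22 units/mL
Drug rate = 10.6 mL/hr × 0.22 units/mL = 2.332 units/hr
2.332 units/hr ÷ 60 min/hr = 0.03886667 units/min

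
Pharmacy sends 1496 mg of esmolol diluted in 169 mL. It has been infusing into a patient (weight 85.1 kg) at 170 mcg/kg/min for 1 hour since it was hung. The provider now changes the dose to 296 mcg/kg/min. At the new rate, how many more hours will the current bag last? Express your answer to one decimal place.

Initial rate:
Dose = 170 mcg/kg/min × 85.1 kg = 14467 mcg/min
14467 mcg/min × 60 min/hr = 868020 mcg/hr
Concentration = 1496 mg ÷ 169 mL = 8.852071 mg/mL = 8852.071 mcg/mL
Rate = 868020 mcg/hr ÷ 8852.071 mcg/mL = 98.05841 mL/hr
Volume infused so far = 98.05841 mL/hr × 1 hr = 98.05841 mL
Volume remaining = 169 − 98.05841 = 70.94159 mL
New rate:
Dose = 296 mcg/kg/min × 85.1 kg = 25189.6 mcg/min
25189.6 mcg/min × 60 min/hr = 1511376 mcg/hr
Rate = 1511376 mcg/hr ÷ 8852.071 mcg/mL = 170.737 mL/hr
Time remaining = 70.94159 mL ÷ 170.737 mL/hr = 0.4155022 hr

0.4 hours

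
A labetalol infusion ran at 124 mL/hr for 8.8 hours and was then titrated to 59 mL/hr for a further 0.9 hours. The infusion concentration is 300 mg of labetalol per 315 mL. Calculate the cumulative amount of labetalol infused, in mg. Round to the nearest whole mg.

1090 mg

Concentration = 300 mg ÷ 315 mL = 0.952381 mg/mL
Stage 1: 124 mL/hr × 8.8 hr = 1091.2 mL → 1091.2 mL × 0.952381 mg/mL = 1039.238 mg
Stage 2: 59 mL/hr × 0.9 hr = 53.1 mL → 53.1 mL × 0.952381 mg/mL = 50.57143 mg
Total = 1039.238 + 50.57143 = 1089.81 mg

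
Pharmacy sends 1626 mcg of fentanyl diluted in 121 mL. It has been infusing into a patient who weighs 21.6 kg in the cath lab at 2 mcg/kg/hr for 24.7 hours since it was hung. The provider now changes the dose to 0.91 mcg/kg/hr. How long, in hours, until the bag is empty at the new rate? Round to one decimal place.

Initial rate:
Dose = 2 mcg/kg/hr × 21.6 kg = 43.2 mcg/hr
Concentration = 1626 mcg ÷ 121 mL = 13.43802 mcg/mL
Rate = 43.2 mcg/hr ÷ 13.43802 mcg/mL = 3.21476 mL/hr
Volume infused so far = 3.21476 mL/hr × 24.7 hr = 79.40458 mL
Volume remaining = 121 − 79.40458 = 41.59542 mL
New rate:
Dose = 0.91 mcg/kg/hr × 21.6 kg = 19.656 mcg/hr
Rate = 19.656 mcg/hr ÷ 13.43802 mcg/mL = 1.462716 mL/hr
Time remaining = 41.59542 mL ÷ 1.462716 mL/hr = 28.43712 hr

28.4 hours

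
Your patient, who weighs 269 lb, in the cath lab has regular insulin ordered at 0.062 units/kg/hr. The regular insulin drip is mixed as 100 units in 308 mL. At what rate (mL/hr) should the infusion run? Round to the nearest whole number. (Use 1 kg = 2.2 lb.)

Weight = 269 lb ÷ 2.2 lb/kg = 122.2727 kg
Dose = 0.062 units/kg/hr × 122.2727 kg = 7.580909 units/hr
Concentration = 100 units ÷ 308 mL = 0.3246753 units/mL
Rate = 7.580909 units/hr ÷ 0.3246753 units/mL = 23.3492 mL/hr

23 mL/hr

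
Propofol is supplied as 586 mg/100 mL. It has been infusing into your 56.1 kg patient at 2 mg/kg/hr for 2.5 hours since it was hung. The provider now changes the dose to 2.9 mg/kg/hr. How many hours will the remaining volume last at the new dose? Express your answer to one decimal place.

1.9 hours

Initial rate:
Dose = 2 mg/kg/hr × 56.1 kg = 112.2 mg/hr
Concentration = 586 mg ÷ 100 mL = 5.86 mg/mL
Rate = 112.2 mg/hr ÷ 5.86 mg/mL = 19.14676 mL/hr
Volume infused so far = 19.14676 mL/hr × 2.5 hr = 47.86689 mL
Volume remaining = 100 − 47.86689 = 52.13311 mL
New rate:
Dose = 2.9 mg/kg/hr × 56.1 kg = 162.69 mg/hr
Rate = 162.69 mg/hr ÷ 5.86 mg/mL = 27.7628 mL/hr
Time remaining = 52.13311 mL ÷ 27.7628 mL/hr = 1.877804 hr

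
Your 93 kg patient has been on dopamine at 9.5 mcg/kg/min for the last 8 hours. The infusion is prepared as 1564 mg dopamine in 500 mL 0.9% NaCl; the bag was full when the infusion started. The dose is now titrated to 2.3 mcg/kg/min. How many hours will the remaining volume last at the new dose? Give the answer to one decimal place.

Initial rate:
Dose = 9.5 mcg/kg/min × 93 kg = 883.5 mcg/min
883.5 mcg/min × 60 min/hr = 53010 mcg/hr
Concentration = 1564 mg ÷ 500 mL = 3.128 mg/mL = 3128 mcg/mL
Rate = 53010 mcg/hr ÷ 3128 mcg/mL = 16.94693 mL/hr
Volume infused so far = 16.94693 mL/hr × 8 hr = 135.5754 mL
Volume remaining = 500 − 135.5754 = 364.4246 mL
New rate:
Dose = 2.3 mcg/kg/min × 93 kg = 213.9 mcg/min
213.9 mcg/min × 60 min/hr = 12834 mcg/hr
Rate = 12834 mcg/hr ÷ 3128 mcg/mL = 4.102941 mL/hr
Time remaining = 364.4246 mL ÷ 4.102941 mL/hr = 88.82032 hr

88.8 hours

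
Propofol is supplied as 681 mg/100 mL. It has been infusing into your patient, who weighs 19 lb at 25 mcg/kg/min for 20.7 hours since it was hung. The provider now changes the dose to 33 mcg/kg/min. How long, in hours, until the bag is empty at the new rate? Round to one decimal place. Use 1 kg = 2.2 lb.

Initial rate:
Weight = 19 lb ÷ 2.2 lb/kg = 8.636364 kg
Dose = 25 mcg/kg/min × 8.636364 kg = 215.9091 mcg/min
215.9091 mcg/min × 60 min/hr = 12954.55 mcg/hr
Concentration = 681 mg ÷ 100 mL = 6.81 mg/mL = 6810 mcg/mL
Rate = 12954.55 mcg/hr ÷ 6810 mcg/mL = 1.902283 mL/hr
Volume infused so far = 1.902283 mL/hr × 20.7 hr = 39.37725 mL
Volume remaining = 100 − 39.37725 = 60.62275 mL
New rate:
Dose = 33 mcg/kg/min × 8.636364 kg = 285 mcg/min
285 mcg/min × 60 min/hr = 17100 mcg/hr
Rate = 17100 mcg/hr ÷ 6810 mcg/mL = 2.511013 mL/hr
Time remaining = 60.62275 mL ÷ 2.511013 mL/hr = 24.14274 hr

24.1 hours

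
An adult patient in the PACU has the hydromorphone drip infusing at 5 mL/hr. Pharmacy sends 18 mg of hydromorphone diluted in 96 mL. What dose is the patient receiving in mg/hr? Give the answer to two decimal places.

Concentration = 18 mg ÷ 96 mL = 0.1875 mg/mL
Drug rate = 5 mL/hr × 0.1875 mg/mL = 0.9375 mg/hr

0.94 mg/hr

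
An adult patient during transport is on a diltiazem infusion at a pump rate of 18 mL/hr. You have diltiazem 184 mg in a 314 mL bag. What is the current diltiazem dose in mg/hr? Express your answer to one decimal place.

10.5 mg/hr

Concentration = 184 mg ÷ 314 mL = 0.5859873 mg/mL
Drug rate = 18 mL/hr × 0.5859873 mg/mL = 10.54777 mg/hr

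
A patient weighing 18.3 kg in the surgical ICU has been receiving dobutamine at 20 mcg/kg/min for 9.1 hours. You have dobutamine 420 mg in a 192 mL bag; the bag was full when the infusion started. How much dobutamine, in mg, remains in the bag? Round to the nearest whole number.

220 mg

Dose = 20 mcg/kg/min × 18.3 kg = 366 mcg/min
366 mcg/min × 60 min/hr = 21960 mcg/hr
Concentration = 420 mg ÷ 192 mL = 2.1875 mg/mL = 2187.5 mcg/mL
Rate = 21960 mcg/hr ÷ 2187.5 mcg/mL = 10.03886 mL/hr
Volume infused = 10.03886 mL/hr × 9.1 hr = 91.3536 mL
Volume remaining = 192 − 91.3536 = 100.6464 mL
Drug remaining = 100.6464 mL × 2187.5 mcg/mL = 220164 mcg = 220.164 mg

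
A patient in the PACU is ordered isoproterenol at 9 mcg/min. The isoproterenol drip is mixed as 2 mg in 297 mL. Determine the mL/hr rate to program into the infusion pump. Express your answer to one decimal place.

80.2 mL/hr

9 mcg/min × 60 min/hr = 540 mcg/hr
Concentration = 2 mg ÷ 297 mL = 0.006734007 mg/mL = 6.734007 mcg/mL
Rate = 540 mcg/hr ÷ 6.734007 mcg/mL = 80.19 mL/hr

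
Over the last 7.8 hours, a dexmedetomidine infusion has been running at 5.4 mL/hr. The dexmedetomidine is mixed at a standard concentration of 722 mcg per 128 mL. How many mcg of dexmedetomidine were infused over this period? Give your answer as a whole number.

238 mcg

Concentration = 722 mcg ÷ 128 mL = 5.640625 mcg/mL
Drug rate = 5.4 mL/hr × 5.640625 mcg/mL = 30.45938 mcg/hr
Total = 30.45938 mcg/hr × 7.8 hr = 237.5831 mcg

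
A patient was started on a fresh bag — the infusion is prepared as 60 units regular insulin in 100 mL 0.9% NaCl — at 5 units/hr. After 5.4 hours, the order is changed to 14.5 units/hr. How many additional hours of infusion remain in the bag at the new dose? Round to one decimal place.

Initial rate:
Concentration = 60 units ÷ 100 mL = 0.6 units/mL
Rate = 5 units/hr ÷ 0.6 units/mL = 8.333333 mL/hr
Volume infused so far = 8.333333 mL/hr × 5.4 hr = 45 mL
Volume remaining = 100 − 45 = 55 mL
New rate:
Rate = 14.5 units/hr ÷ 0.6 units/mL = 24.16667 mL/hr
Time remaining = 55 mL ÷ 24.16667 mL/hr = 2.275862 hr

2.3 hours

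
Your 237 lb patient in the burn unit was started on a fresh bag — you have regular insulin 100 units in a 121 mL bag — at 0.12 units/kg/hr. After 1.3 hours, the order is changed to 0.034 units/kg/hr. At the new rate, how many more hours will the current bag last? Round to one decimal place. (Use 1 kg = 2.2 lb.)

Initial rate:
Weight = 237 lb ÷ 2.2 lb/kg = 107.7273 kg
Dose = 0.12 units/kg/hr × 107.7273 kg = 12.92727 units/hr
Concentration = 100 units ÷ 121 mL = 0.8264463 units/mL
Rate = 12.92727 units/hr ÷ 0.8264463 units/mL = 15.642 mL/hr
Volume infused so far = 15.642 mL/hr × 1.3 hr = 20.3346 mL
Volume remaining = 121 − 20.3346 = 100.6654 mL
New rate:
Dose = 0.034 units/kg/hr × 107.7273 kg = 3.662727 units/hr
Rate = 3.662727 units/hr ÷ 0.8264463 units/mL = 4.4319 mL/hr
Time remaining = 100.6654 mL ÷ 4.4319 mL/hr = 22.71382 hr

22.7 hours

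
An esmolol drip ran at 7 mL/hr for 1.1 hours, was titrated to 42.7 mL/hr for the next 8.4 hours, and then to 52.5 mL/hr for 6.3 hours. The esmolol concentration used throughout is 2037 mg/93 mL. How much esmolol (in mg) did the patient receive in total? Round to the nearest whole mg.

15269 mg

Concentration = 2037 mg ÷ 93 mL = 21.90323 mg/mL
Stage 1: 7 mL/hr × 1.1 hr = 7.7 mL → 7.7 mL × 21.90323 mg/mL = 168.6548 mg
Stage 2: 42.7 mL/hr × 8.4 hr = 358.68 mL → 358.68 mL × 21.90323 mg/mL = 7856.249 mg
Stage 3: 52.5 mL/hr × 6.3 hr = 330.75 mL → 330.75 mL × 21.90323 mg/mL = 7244.492 mg
Total = 168.6548 + 7856.249 + 7244.492 = 15269.4 mg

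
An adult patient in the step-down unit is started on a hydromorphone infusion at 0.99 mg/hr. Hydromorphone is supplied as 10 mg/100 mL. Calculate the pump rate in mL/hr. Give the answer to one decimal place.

Concentration = 10 mg ÷ 100 mL = 0.1 mg/mL
Rate = 0.99 mg/hr ÷ 0.1 mg/mL = 9.9 mL/hr

9.9 mL/hr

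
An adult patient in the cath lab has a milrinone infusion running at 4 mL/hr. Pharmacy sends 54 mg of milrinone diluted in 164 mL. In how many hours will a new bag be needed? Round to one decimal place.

Duration = 164 mL ÷ 4 mL/hr = 41 hr

41.0 hours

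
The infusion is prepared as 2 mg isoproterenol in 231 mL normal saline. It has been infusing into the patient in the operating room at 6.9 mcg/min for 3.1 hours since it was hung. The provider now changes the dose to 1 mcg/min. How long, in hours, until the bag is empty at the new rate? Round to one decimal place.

11.9 hours

Initial rate:
6.9 mcg/min × 60 min/hr = 414 mcg/hr
Concentration = 2 mg ÷ 231 mL = 0.008658009 mg/mL = 8.658009 mcg/mL
Rate = 414 mcg/hr ÷ 8.658009 mcg/mL = 47.817 mL/hr
Volume infused so far = 47.817 mL/hr × 3.1 hr = 148.2327 mL
Volume remaining = 231 − 148.2327 = 82.7673 mL
New rate:
1 mcg/min × 60 min/hr = 60 mcg/hr
Rate = 60 mcg/hr ÷ 8.658009 mcg/mL = 6.93 mL/hr
Time remaining = 82.7673 mL ÷ 6.93 mL/hr = 11.94333 hr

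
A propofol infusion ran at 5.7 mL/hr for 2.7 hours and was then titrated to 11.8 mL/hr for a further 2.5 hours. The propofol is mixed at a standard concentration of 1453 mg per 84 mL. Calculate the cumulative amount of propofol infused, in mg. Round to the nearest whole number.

776 mg

Concentration = 1453 mg ÷ 84 mL = 17.29762 mg/mL
Stage 1: 5.7 mL/hr × 2.7 hr = 15.39 mL → 15.39 mL × 17.29762 mg/mL = 266.2104 mg
Stage 2: 11.8 mL/hr × 2.5 hr = 29.5 mL → 29.5 mL × 17.29762 mg/mL = 510.2798 mg
Total = 266.2104 + 510.2798 = 776.4901 mg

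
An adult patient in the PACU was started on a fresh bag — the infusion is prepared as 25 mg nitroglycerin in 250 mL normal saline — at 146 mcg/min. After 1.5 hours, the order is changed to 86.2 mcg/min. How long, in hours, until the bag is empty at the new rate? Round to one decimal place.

2.3 hours

Initial rate:
146 mcg/min × 60 min/hr = 8760 mcg/hr
Concentration = 25 mg ÷ 250 mL = 0.1 mg/mL = 100 mcg/mL
Rate = 8760 mcg/hr ÷ 100 mcg/mL = 87.6 mL/hr
Volume infused so far = 87.6 mL/hr × 1.5 hr = 131.4 mL
Volume remaining = 250 − 131.4 = 118.6 mL
New rate:
86.2 mcg/min × 60 min/hr = 5172 mcg/hr
Rate = 5172 mcg/hr ÷ 100 mcg/mL = 51.72 mL/hr
Time remaining = 118.6 mL ÷ 51.72 mL/hr = 2.293117 hr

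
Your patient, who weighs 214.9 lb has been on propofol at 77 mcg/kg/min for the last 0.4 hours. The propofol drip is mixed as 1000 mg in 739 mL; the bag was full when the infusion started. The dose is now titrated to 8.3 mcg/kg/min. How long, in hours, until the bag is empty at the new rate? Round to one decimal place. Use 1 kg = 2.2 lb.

Initial rate:
Weight = 214.9 lb ÷ 2.2 lb/kg = 97.68182 kg
Dose = 77 mcg/kg/min × 97.68182 kg = 7521.5 mcg/min
7521.5 mcg/min × 60 min/hr = 451290 mcg/hr
Concentration = 1000 mg ÷ 739 mL = 1.35318 mg/mL = 1353.18 mcg/mL
Rate = 451290 mcg/hr ÷ 1353.18 mcg/mL = 333.5033 mL/hr
Volume infused so far = 333.5033 mL/hr × 0.4 hr = 133.4013 mL
Volume remaining = 739 − 133.4013 = 605.5987 mL
New rate:
Dose = 8.3 mcg/kg/min × 97.68182 kg = 810.7591 mcg/min
810.7591 mcg/min × 60 min/hr = 48645.55 mcg/hr
Rate = 48645.55 mcg/hr ÷ 1353.18 mcg/mL = 35.94906 mL/hr
Time remaining = 605.5987 mL ÷ 35.94906 mL/hr = 16.84602 hr

16.8 hours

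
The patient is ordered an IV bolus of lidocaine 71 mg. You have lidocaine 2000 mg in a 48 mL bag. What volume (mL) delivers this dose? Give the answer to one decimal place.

1.7 mL

Concentration = 2000 mg ÷ 48 mL = 41.66667 mg/mL
Volume = 71 mg ÷ 41.66667 mg/mL = 1.704 mL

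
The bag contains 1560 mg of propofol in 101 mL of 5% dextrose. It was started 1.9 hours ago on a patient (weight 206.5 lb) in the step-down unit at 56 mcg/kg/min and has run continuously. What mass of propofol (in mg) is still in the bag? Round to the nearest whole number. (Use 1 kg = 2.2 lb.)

Weight = 206.5 lb ÷ 2.2 lb/kg = 93.86364 kg
Dose = 56 mcg/kg/min × 93.86364 kg = 5256.364 mcg/min
5256.364 mcg/min × 60 min/hr = 315381.8 mcg/hr
Concentration = 1560 mg ÷ 101 mL = 15.44554 mg/mL = 15445.54 mcg/mL
Rate = 315381.8 mcg/hr ÷ 15445.54 mcg/mL = 20.41895 mL/hr
Volume infused = 20.41895 mL/hr × 1.9 hr = 38.79601 mL
Volume remaining = 101 − 38.79601 = 62.20399 mL
Drug remaining = 62.20399 mL × 15445.54 mcg/mL = 960774.5 mcg = 960.7745 mg

961 mg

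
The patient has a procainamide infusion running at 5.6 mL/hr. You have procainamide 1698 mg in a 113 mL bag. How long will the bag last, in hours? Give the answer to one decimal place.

Duration = 113 mL ÷ 5.6 mL/hr = 20.17857 hr

20.2 hours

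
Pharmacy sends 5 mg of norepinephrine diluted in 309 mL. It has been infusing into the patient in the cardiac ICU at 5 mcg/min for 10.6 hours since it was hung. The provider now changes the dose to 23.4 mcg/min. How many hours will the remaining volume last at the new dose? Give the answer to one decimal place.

Initial rate:
5 mcg/min × 60 min/hr = 300 mcg/hr
Concentration = 5 mg ÷ 309 mL = 0.01618123 mg/mL = 16.18123 mcg/mL
Rate = 300 mcg/hr ÷ 16.18123 mcg/mL = 18.54 mL/hr
Volume infused so far = 18.54 mL/hr × 10.6 hr = 196.524 mL
Volume remaining = 309 − 196.524 = 112.476 mL
New rate:
23.4 mcg/min × 60 min/hr = 1404 mcg/hr
Rate = 1404 mcg/hr ÷ 16.18123 mcg/mL = 86.7672 mL/hr
Time remaining = 112.476 mL ÷ 86.7672 mL/hr = 1.296296 hr

1.3 hours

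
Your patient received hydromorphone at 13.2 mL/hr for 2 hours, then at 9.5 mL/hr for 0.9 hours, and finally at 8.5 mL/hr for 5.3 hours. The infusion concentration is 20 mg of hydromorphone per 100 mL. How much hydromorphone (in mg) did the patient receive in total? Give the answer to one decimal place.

16.0 mg

Concentration = 20 mg ÷ 100 mL = 0.2 mg/mL
Stage 1: 13.2 mL/hr × 2 hr = 26.4 mL → 26.4 mL × 0.2 mg/mL = 5.28 mg
Stage 2: 9.5 mL/hr × 0.9 hr = 8.55 mL → 8.55 mL × 0.2 mg/mL = 1.71 mg
Stage 3: 8.5 mL/hr × 5.3 hr = 45.05 mL → 45.05 mL × 0.2 mg/mL = 9.01 mg
Total = 5.28 + 1.71 + 9.01 = 16 mg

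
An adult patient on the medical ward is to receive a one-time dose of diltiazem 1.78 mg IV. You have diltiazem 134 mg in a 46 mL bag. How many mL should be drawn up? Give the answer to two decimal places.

0.61 mL

Concentration = 134 mg ÷ 46 mL = 2.913043 mg/mL
Volume = 1.78 mg ÷ 2.913043 mg/mL = 0.6110448 mL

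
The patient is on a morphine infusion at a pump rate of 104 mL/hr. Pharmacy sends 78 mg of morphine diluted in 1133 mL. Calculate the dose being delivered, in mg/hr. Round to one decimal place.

7.2 mg/hr

Concentration = 78 mg ÷ 1133 mL = 0.06884378 mg/mL
Drug rate = 104 mL/hr × 0.06884378 mg/mL = 7.159753 mg/hr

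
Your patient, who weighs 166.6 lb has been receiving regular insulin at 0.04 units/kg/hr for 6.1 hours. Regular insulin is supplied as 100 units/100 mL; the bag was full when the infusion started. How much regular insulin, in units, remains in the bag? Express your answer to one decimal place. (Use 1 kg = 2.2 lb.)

Weight = 166.6 lb ÷ 2.2 lb/kg = 75.72727 kg
Dose = 0.04 units/kg/hr × 75.72727 kg = 3.029091 units/hr
Concentration = 100 units ÷ 100 mL = 1 units/mL
Rate = 3.029091 units/hr ÷ 1 units/mL = 3.029091 mL/hr
Volume infused = 3.029091 mL/hr × 6.1 hr = 18.47745 mL
Volume remaining = 100 − 18.47745 = 81.52255 mL
Drug remaining = 81.52255 mL × 1 units/mL = 81.52255 units

81.5 units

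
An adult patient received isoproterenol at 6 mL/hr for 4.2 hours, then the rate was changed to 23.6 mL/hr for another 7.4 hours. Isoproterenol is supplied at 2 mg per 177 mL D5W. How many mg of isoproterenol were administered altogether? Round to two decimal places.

2.26 mg

Concentration = 2 mg ÷ 177 mL = 0.01129944 mg/mL
Stage 1: 6 mL/hr × 4.2 hr = 25.2 mL → 25.2 mL × 0.01129944 mg/mL = 0.2847458 mg
Stage 2: 23.6 mL/hr × 7.4 hr = 174.64 mL → 174.64 mL × 0.01129944 mg/mL = 1.973333 mg
Total = 0.2847458 + 1.973333 = 2.258079 mg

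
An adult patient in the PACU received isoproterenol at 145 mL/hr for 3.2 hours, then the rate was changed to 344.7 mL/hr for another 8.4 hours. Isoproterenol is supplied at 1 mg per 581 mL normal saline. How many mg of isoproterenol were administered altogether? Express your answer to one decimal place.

5.8 mg

Concentration = 1 mg ÷ 581 mL = 0.00172117 mg/mL
Stage 1: 145 mL/hr × 3.2 hr = 464 mL → 464 mL × 0.00172117 mg/mL = 0.7986231 mg
Stage 2: 344.7 mL/hr × 8.4 hr = 2895.48 mL → 2895.48 mL × 0.00172117 mg/mL = 4.983614 mg
Total = 0.7986231 + 4.983614 = 5.782238 mg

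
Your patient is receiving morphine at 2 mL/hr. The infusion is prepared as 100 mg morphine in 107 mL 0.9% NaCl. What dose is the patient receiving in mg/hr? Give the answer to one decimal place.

1.9 mg/hr

Concentration = 100 mg ÷ 107 mL = 0.9345794 mg/mL
Drug rate = 2 mL/hr × 0.9345794 mg/mL = 1.869159 mg/hr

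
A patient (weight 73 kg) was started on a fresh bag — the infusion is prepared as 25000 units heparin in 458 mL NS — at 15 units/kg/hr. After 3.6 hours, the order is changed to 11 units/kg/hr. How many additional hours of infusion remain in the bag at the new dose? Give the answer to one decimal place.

26.2 hours

Initial rate:
Dose = 15 units/kg/hr × 73 kg = 1095 units/hr
Concentration = 25000 units ÷ 458 mL = 54.58515 units/mL
Rate = 1095 units/hr ÷ 54.58515 units/mL = 20.0604 mL/hr
Volume infused so far = 20.0604 mL/hr × 3.6 hr = 72.21744 mL
Volume remaining = 458 − 72.21744 = 385.7826 mL
New rate:
Dose = 11 units/kg/hr × 73 kg = 803 units/hr
Rate = 803 units/hr ÷ 54.58515 units/mL = 14.71096 mL/hr
Time remaining = 385.7826 mL ÷ 14.71096 mL/hr = 26.22416 hr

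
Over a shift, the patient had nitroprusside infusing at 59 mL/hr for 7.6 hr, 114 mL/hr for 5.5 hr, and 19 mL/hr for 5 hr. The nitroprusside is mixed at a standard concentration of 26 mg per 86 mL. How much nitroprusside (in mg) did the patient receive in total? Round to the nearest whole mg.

Concentration = 26 mg ÷ 86 mL = 0.3023256 mg/mL
Stage 1: 59 mL/hr × 7.6 hr = 448.4 mL → 448.4 mL × 0.3023256 mg/mL = 135.5628 mg
Stage 2: 114 mL/hr × 5.5 hr = 627 mL → 627 mL × 0.3023256 mg/mL = 189.5581 mg
Stage 3: 19 mL/hr × 5 hr = 95 mL → 95 mL × 0.3023256 mg/mL = 28.72093 mg
Total = 135.5628 + 189.5581 + 28.72093 = 353.8419 mg

354 mg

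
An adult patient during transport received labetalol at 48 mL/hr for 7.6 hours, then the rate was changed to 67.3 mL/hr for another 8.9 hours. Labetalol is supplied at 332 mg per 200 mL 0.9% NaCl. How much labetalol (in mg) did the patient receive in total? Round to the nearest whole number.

1600 mg

Concentration = 332 mg ÷ 200 mL = 1.66 mg/mL
Stage 1: 48 mL/hr × 7.6 hr = 364.8 mL → 364.8 mL × 1.66 mg/mL = 605.568 mg
Stage 2: 67.3 mL/hr × 8.9 hr = 598.97 mL → 598.97 mL × 1.66 mg/mL = 994.2902 mg
Total = 605.568 + 994.2902 = 1599.858 mg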